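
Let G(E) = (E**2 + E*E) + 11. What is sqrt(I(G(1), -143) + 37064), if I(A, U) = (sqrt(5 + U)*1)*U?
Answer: sqrt(37064 - 143*I*sqrt(138)) ≈ 192.57 - 4.3617*I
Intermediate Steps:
G(E) = 11 + 2*E**2 (G(E) = (E**2 + E**2) + 11 = 2*E**2 + 11 = 11 + 2*E**2)
I(A, U) = U*sqrt(5 + U) (I(A, U) = sqrt(5 + U)*U = U*sqrt(5 + U))
sqrt(I(G(1), -143) + 37064) = sqrt(-143*sqrt(5 - 143) + 37064) = sqrt(-143*I*sqrt(138) + 37064) = sqrt(37064 - 143*I*sqrt(138))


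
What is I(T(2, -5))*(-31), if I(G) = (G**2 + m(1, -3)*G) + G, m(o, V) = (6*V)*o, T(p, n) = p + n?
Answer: -1860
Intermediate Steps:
T(p, n) = n + p
m(o, V) = 6*V*o
I(G) = G**2 - 17*G (I(G) = (G**2 + (6*(-3)*1)*G) + G = (G**2 - 18*G) + G = G**2 - 17*G)
I(T(2, -5))*(-31) = ((-5 + 2)*(-17 + (-5 + 2)))*(-31) = -3*(-17 - 3)*(-31) = -3*(-20)*(-31) = 60*(-31) = -1860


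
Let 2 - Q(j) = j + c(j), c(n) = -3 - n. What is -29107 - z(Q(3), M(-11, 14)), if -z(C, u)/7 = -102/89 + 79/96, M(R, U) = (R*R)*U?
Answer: -248709535/8544 ≈ -29109.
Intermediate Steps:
M(R, U) = U*R² (M(R, U) = R²*U = U*R²)
Q(j) = 5 (Q(j) = 2 - (j + (-3 - j)) = 2 - 1*(-3) = 2 + 3 = 5)
z(C, u) = 19327/8544 (z(C, u) = -7*(-102/89 + 79/96) = -7*(-2761/8544) = 19327/8544)
-29107 - z(Q(3), M(-11, 14)) = -29107 - 1*19327/8544 = -29107 - 19327/8544 = -248709535/8544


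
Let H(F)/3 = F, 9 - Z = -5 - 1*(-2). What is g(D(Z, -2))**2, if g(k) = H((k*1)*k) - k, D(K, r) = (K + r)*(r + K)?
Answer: 894010000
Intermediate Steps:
Z = 12 (Z = 9 - (-5 - 1*(-2)) = 9 - (-5 + 2) = 9 - 1*(-3) = 9 + 3 = 12)
H(F) = 3*F
D(K, r) = (K + r)**2 (D(K, r) = (K + r)*(K + r) = (K + r)**2)
g(k) = -k + 3*k**2 (g(k) = 3*((k*1)*k) - k = 3*(k*k) - k = 3*k**2 - k = -k + 3*k**2)
g(D(Z, -2))**2 = ((12 - 2)**2*(-1 + 3*(12 - 2)**2))**2 = (10**2*(-1 + 3*10**2))**2 = (100*(-1 + 3*100))**2 = (100*(-1 + 300))**2 = (100*299)**2 = 29900**2 = 894010000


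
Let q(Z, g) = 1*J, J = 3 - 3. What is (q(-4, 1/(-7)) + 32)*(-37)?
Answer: -1184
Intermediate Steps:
J = 0
q(Z, g) = 0 (q(Z, g) = 1*0 = 0)
(q(-4, 1/(-7)) + 32)*(-37) = (0 + 32)*(-37) = 32*(-37) = -1184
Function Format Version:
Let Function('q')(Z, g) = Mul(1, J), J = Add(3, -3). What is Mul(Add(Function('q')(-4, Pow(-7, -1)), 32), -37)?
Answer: -1184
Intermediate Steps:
J = 0
Function('q')(Z, g) = 0 (Function('q')(Z, g) = Mul(1, 0) = 0)
Mul(Add(Function('q')(-4, Pow(-7, -1)), 32), -37) = Mul(Add(0, 32), -37) = Mul(32, -37) = -1184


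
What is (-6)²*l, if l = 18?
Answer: 648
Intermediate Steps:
(-6)²*l = (-6)²*18 = 36*18 = 648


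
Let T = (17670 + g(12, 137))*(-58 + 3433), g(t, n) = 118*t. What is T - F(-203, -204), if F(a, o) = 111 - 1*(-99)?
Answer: 64415040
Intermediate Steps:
F(a, o) = 210 (F(a, o) = 111 + 99 = 210)
T = 64415250 (T = (17670 + 118*12)*(-58 + 3433) = (17670 + 1416)*3375 = 19086*3375 = 64415250)
T - F(-203, -204) = 64415250 - 1*210 = 64415250 - 210 = 64415040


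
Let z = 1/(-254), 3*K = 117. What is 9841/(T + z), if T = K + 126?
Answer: 2499614/41909 ≈ 59.644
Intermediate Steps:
K = 39 (K = (1/3)*117 = 39)
T = 165 (T = 39 + 126 = 165)
z = -1/254 ≈ -0.0039370
9841/(T + z) = 9841/(165 - 1/254) = 9841/(41909/254) = (254/41909)*9841 = 2499614/41909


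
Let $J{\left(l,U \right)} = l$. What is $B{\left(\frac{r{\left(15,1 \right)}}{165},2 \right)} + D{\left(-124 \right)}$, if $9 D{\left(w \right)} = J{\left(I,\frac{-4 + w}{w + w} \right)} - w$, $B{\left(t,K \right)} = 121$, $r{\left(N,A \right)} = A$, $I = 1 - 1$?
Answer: $\frac{1213}{9} \approx 134.78$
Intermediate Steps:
$I = 0$
$D{\left(w \right)} = - \frac{w}{9}$ ($D{\left(w \right)} = \frac{0 - w}{9} = \frac{\left(-1\right) w}{9} = - \frac{w}{9}$)
$B{\left(\frac{r{\left(15,1 \right)}}{165},2 \right)} + D{\left(-124 \right)} = 121 - - \frac{124}{9} = 121 + \frac{124}{9} = \frac{1213}{9}$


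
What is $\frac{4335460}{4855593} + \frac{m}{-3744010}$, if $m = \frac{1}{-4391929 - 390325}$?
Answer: $\frac{77625573682803083993}{86938454557343234220} \approx 0.89288$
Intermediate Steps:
$m = - \frac{1}{4782254}$ ($m = \frac{1}{-4782254} = - \frac{1}{4782254} \approx -2.0911 \cdot 10^{-7}$)
$\frac{4335460}{4855593} + \frac{m}{-3744010} = \frac{4335460}{4855593} - \frac{1}{4782254 \left(-3744010\right)} = 4335460 \cdot \frac{1}{4855593} - - \frac{1}{17904806798540} = \frac{4335460}{4855593} + \frac{1}{17904806798540} = \frac{77625573682803083993}{86938454557343234220}$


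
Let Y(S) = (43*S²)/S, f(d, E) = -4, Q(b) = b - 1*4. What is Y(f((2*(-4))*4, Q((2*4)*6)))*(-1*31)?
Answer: 5332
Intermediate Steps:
Q(b) = -4 + b (Q(b) = b - 4 = -4 + b)
Y(S) = 43*S
Y(f((2*(-4))*4, Q((2*4)*6)))*(-1*31) = (43*(-4))*(-1*31) = -172*(-31) = 5332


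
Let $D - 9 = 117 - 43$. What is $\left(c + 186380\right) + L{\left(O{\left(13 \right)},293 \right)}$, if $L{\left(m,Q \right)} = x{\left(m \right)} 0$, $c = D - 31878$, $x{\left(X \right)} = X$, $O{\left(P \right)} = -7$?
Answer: $154585$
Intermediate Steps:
$D = 83$ ($D = 9 + \left(117 - 43\right) = 9 + 74 = 83$)
$c = -31795$ ($c = 83 - 31878 = -31795$)
$L{\left(m,Q \right)} = 0$ ($L{\left(m,Q \right)} = m 0 = 0$)
$\left(c + 186380\right) + L{\left(O{\left(13 \right)},293 \right)} = \left(-31795 + 186380\right) + 0 = 154585 + 0 = 154585$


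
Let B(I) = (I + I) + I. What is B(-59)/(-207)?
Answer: 59/69 ≈ 0.85507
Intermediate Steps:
B(I) = 3*I (B(I) = 2*I + I = 3*I)
B(-59)/(-207) = (3*(-59))/(-207) = -177*(-1/207) = 59/69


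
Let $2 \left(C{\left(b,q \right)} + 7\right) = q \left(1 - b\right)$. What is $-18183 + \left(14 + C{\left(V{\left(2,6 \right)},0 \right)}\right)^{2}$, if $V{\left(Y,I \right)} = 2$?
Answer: $-18134$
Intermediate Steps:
$C{\left(b,q \right)} = -7 + \frac{q \left(1 - b\right)}{2}$
$-18183 + \left(14 + C{\left(V{\left(2,6 \right)},0 \right)}\right)^{2} = -18183 + \left(14 - \left(7 + 1 \cdot 0\right)\right)^{2} = -18183 + \left(14 + \left(-7 + 0 + 0\right)\right)^{2} = -18183 + \left(14 - 7\right)^{2} = -18183 + 7^{2} = -18183 + 49 = -18134$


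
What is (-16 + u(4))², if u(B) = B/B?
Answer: 225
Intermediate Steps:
u(B) = 1
(-16 + u(4))² = (-16 + 1)² = (-15)² = 225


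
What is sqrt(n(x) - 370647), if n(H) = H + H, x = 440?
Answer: I*sqrt(369767) ≈ 608.08*I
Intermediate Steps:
n(H) = 2*H
sqrt(n(x) - 370647) = sqrt(2*440 - 370647) = sqrt(880 - 370647) = sqrt(-369767) = I*sqrt(369767)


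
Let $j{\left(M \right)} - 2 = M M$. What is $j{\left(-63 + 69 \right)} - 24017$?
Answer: $-23979$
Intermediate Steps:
$j{\left(M \right)} = 2 + M^{2}$ ($j{\left(M \right)} = 2 + M M = 2 + M^{2}$)
$j{\left(-63 + 69 \right)} - 24017 = \left(2 + \left(-63 + 69\right)^{2}\right) - 24017 = \left(2 + 6^{2}\right) - 24017 = \left(2 + 36\right) - 24017 = 38 - 24017 = -23979$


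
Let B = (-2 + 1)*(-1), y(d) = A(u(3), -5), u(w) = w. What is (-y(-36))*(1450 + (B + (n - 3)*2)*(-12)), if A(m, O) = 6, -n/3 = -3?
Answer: -7764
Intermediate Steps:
n = 9 (n = -3*(-3) = 9)
y(d) = 6
B = 1 (B = -1*(-1) = 1)
(-y(-36))*(1450 + (B + (n - 3)*2)*(-12)) = (-1*6)*(1450 + (1 + (9 - 3)*2)*(-12)) = -6*(1450 + (1 + 6*2)*(-12)) = -6*(1450 + (1 + 12)*(-12)) = -6*(1450 + 13*(-12)) = -6*(1450 - 156) = -6*1294 = -7764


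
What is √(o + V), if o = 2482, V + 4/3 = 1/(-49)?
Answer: √1093965/21 ≈ 49.806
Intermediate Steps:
V = -199/147 (V = -4/3 + 1/(-49) = -4/3 - 1/49 = -199/147 ≈ -1.3537)
√(o + V) = √(2482 - 199/147) = √(364655/147) = √1093965/21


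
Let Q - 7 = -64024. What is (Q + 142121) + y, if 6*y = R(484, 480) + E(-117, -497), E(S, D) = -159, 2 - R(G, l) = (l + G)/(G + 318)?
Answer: 187854785/2406 ≈ 78078.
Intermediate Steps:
R(G, l) = 2 - (G + l)/(318 + G) (R(G, l) = 2 - (l + G)/(G + 318) = 2 - (G + l)/(318 + G))
Q = -64017 (Q = 7 - 64024 = -64017)
y = -63439/2406 (y = ((636 + 484 - 1*480)/(318 + 484) - 159)/6 = ((636 + 484 - 480)/802 - 159)/6 = ((1/802)*640 - 159)/6 = (320/401 - 159)/6 = (⅙)*(-63439/401) = -63439/2406 ≈ -26.367)
(Q + 142121) + y = (-64017 + 142121) - 63439/2406 = 78104 - 63439/2406 = 187854785/2406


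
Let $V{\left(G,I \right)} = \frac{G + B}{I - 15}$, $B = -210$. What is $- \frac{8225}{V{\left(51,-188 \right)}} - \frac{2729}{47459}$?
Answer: $- \frac{79241539736}{7545981} \approx -10501.0$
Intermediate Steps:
$V{\left(G,I \right)} = \frac{-210 + G}{-15 + I}$ ($V{\left(G,I \right)} = \frac{G - 210}{I - 15} = \frac{-210 + G}{-15 + I}$)
$- \frac{8225}{V{\left(51,-188 \right)}} - \frac{2729}{47459} = - \frac{8225}{\frac{1}{-15 - 188} \left(-210 + 51\right)} - \frac{2729}{47459} = - \frac{8225}{\frac{1}{-203} \left(-159\right)} - \frac{2729}{47459} = - \frac{8225}{\left(- \frac{1}{203}\right) \left(-159\right)} - \frac{2729}{47459} = - \frac{8225}{\frac{159}{203}} - \frac{2729}{47459} = \left(-8225\right) \frac{203}{159} - \frac{2729}{47459} = - \frac{1669675}{159} - \frac{2729}{47459} = - \frac{79241539736}{7545981}$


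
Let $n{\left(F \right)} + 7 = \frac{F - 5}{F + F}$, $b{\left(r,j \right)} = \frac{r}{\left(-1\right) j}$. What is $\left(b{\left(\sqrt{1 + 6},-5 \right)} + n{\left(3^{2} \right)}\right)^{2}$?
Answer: $\frac{93592}{2025} - \frac{122 \sqrt{7}}{45} \approx 39.045$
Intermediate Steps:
$b{\left(r,j \right)} = - \frac{r}{j}$ ($b{\left(r,j \right)} = r \left(- \frac{1}{j}\right) = - \frac{r}{j}$)
$n{\left(F \right)} = -7 + \frac{-5 + F}{2 F}$ ($n{\left(F \right)} = -7 + \frac{F - 5}{F + F} = -7 + \frac{-5 + F}{2 F}$)
$\left(b{\left(\sqrt{1 + 6},-5 \right)} + n{\left(3^{2} \right)}\right)^{2} = \left(- \frac{\sqrt{1 + 6}}{-5} + \frac{-5 - 13 \cdot 3^{2}}{2 \cdot 3^{2}}\right)^{2} = \left(\left(-1\right) \sqrt{7} \left(- \frac{1}{5}\right) + \frac{-5 - 117}{2 \cdot 9}\right)^{2} = \left(\frac{\sqrt{7}}{5} + \frac{1}{2} \cdot \frac{1}{9} \left(-5 - 117\right)\right)^{2} = \left(\frac{\sqrt{7}}{5} + \frac{1}{2} \cdot \frac{1}{9} \left(-122\right)\right)^{2} = \left(\frac{\sqrt{7}}{5} - \frac{61}{9}\right)^{2} = \left(- \frac{61}{9} + \frac{\sqrt{7}}{5}\right)^{2}$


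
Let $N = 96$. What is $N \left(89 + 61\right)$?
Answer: $14400$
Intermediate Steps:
$N \left(89 + 61\right) = 96 \left(89 + 61\right) = 96 \cdot 150 = 14400$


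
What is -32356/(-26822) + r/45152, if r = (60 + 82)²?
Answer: 250222115/151383368 ≈ 1.6529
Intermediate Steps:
r = 20164 (r = 142² = 20164)
-32356/(-26822) + r/45152 = -32356/(-26822) + 20164/45152 = -32356*(-1/26822) + 20164*(1/45152) = 16178/13411 + 5041/11288 = 250222115/151383368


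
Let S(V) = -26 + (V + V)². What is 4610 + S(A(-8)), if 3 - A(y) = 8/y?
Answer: 4648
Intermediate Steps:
A(y) = 3 - 8/y
S(V) = -26 + 4*V² (S(V) = -26 + (2*V)² = -26 + 4*V²)
4610 + S(A(-8)) = 4610 + (-26 + 4*(3 - 8/(-8))²) = 4610 + (-26 + 4*(3 - 8*(-⅛))²) = 4610 + (-26 + 4*(3 + 1)²) = 4610 + (-26 + 4*4²) = 4610 + (-26 + 4*16) = 4610 + (-26 + 64) = 4610 + 38 = 4648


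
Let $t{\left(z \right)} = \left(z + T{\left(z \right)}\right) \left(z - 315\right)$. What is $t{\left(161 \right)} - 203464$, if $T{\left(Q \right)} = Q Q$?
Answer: $-4220092$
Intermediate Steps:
$T{\left(Q \right)} = Q^{2}$
$t{\left(z \right)} = \left(-315 + z\right) \left(z + z^{2}\right)$ ($t{\left(z \right)} = \left(z + z^{2}\right) \left(z - 315\right) = \left(z + z^{2}\right) \left(-315 + z\right) = \left(-315 + z\right) \left(z + z^{2}\right)$)
$t{\left(161 \right)} - 203464 = 161 \left(-315 + 161^{2} - 50554\right) - 203464 = 161 \left(-315 + 25921 - 50554\right) - 203464 = 161 \left(-24948\right) - 203464 = -4016628 - 203464 = -4220092$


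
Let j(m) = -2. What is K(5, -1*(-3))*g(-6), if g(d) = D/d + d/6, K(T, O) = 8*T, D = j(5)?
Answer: -80/3 ≈ -26.667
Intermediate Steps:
D = -2
g(d) = -2/d + d/6
K(5, -1*(-3))*g(-6) = (8*5)*(-2/(-6) + (⅙)*(-6)) = 40*(-2*(-⅙) - 1) = 40*(⅓ - 1) = 40*(-⅔) = -80/3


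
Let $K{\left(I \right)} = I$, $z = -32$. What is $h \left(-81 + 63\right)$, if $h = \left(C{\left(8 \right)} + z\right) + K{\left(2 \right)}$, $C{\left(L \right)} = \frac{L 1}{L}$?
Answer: $522$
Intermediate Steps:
$C{\left(L \right)} = 1$ ($C{\left(L \right)} = \frac{L}{L} = 1$)
$h = -29$ ($h = \left(1 - 32\right) + 2 = -31 + 2 = -29$)
$h \left(-81 + 63\right) = - 29 \left(-81 + 63\right) = \left(-29\right) \left(-18\right) = 522$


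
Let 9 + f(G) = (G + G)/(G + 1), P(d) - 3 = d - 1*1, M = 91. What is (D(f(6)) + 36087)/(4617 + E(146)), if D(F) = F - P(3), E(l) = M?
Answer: 252523/32956 ≈ 7.6624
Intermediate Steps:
P(d) = 2 + d (P(d) = 3 + (d - 1*1) = 3 + (d - 1) = 3 + (-1 + d) = 2 + d)
E(l) = 91
f(G) = -9 + 2*G/(1 + G) (f(G) = -9 + (G + G)/(G + 1) = -9 + (2*G)/(1 + G) = -9 + 2*G/(1 + G))
D(F) = -5 + F (D(F) = F - (2 + 3) = F - 1*5 = F - 5 = -5 + F)
(D(f(6)) + 36087)/(4617 + E(146)) = ((-5 + (-9 - 7*6)/(1 + 6)) + 36087)/(4617 + 91) = ((-5 + (-9 - 42)/7) + 36087)/4708 = ((-5 + (⅐)*(-51)) + 36087)*(1/4708) = ((-5 - 51/7) + 36087)*(1/4708) = (-86/7 + 36087)*(1/4708) = (252523/7)*(1/4708) = 252523/32956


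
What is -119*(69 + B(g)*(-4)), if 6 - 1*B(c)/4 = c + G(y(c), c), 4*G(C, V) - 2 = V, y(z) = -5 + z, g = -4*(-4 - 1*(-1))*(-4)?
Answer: 116501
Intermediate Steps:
g = -48 (g = -4*(-4 + 1)*(-4) = -4*(-3)*(-4) = 12*(-4) = -48)
G(C, V) = 1/2 + V/4
B(c) = 22 - 5*c (B(c) = 24 - 4*(c + (1/2 + c/4)) = 24 - 4*(1/2 + 5*c/4) = 24 + (-2 - 5*c) = 22 - 5*c)
-119*(69 + B(g)*(-4)) = -119*(69 + (22 - 5*(-48))*(-4)) = -119*(69 + (22 + 240)*(-4)) = -119*(69 + 262*(-4)) = -119*(69 - 1048) = -119*(-979) = 116501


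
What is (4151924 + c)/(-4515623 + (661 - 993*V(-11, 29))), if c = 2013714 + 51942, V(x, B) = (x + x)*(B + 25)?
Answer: -3108790/1667639 ≈ -1.8642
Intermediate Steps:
V(x, B) = 2*x*(25 + B) (V(x, B) = (2*x)*(25 + B) = 2*x*(25 + B))
c = 2065656
(4151924 + c)/(-4515623 + (661 - 993*V(-11, 29))) = (4151924 + 2065656)/(-4515623 + (661 - 1986*(-11)*(25 + 29))) = 6217580/(-4515623 + (661 - 1986*(-11)*54)) = 6217580/(-4515623 + (661 - 993*(-1188))) = 6217580/(-4515623 + (661 + 1179684)) = 6217580/(-4515623 + 1180345) = 6217580/(-3335278) = 6217580*(-1/3335278) = -3108790/1667639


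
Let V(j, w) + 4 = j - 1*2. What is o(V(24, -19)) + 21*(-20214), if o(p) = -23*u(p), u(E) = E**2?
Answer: -431946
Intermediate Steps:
V(j, w) = -6 + j (V(j, w) = -4 + (j - 1*2) = -4 + (j - 2) = -4 + (-2 + j) = -6 + j)
o(p) = -23*p**2
o(V(24, -19)) + 21*(-20214) = -23*(-6 + 24)**2 + 21*(-20214) = -23*18**2 - 424494 = -23*324 - 424494 = -7452 - 424494 = -431946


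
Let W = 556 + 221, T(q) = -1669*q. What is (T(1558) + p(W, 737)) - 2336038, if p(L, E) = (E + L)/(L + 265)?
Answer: -2571832383/521 ≈ -4.9363e+6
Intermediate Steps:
W = 777
p(L, E) = (E + L)/(265 + L)
(T(1558) + p(W, 737)) - 2336038 = (-1669*1558 + (737 + 777)/(265 + 777)) - 2336038 = (-2600302 + 1514/1042) - 2336038 = (-2600302 + (1/1042)*1514) - 2336038 = (-2600302 + 757/521) - 2336038 = -1354756585/521 - 2336038 = -2571832383/521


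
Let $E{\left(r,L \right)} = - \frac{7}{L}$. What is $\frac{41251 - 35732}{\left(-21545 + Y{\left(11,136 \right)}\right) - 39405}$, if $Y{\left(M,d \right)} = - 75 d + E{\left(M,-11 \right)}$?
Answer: $- \frac{60709}{782643} \approx -0.077569$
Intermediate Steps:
$Y{\left(M,d \right)} = \frac{7}{11} - 75 d$ ($Y{\left(M,d \right)} = - 75 d - \frac{7}{-11} = - 75 d - - \frac{7}{11} = - 75 d + \frac{7}{11} = \frac{7}{11} - 75 d$)
$\frac{41251 - 35732}{\left(-21545 + Y{\left(11,136 \right)}\right) - 39405} = \frac{41251 - 35732}{\left(-21545 + \left(\frac{7}{11} - 10200\right)\right) - 39405} = \frac{5519}{\left(-21545 + \left(\frac{7}{11} - 10200\right)\right) - 39405} = \frac{5519}{\left(-21545 - \frac{112193}{11}\right) - 39405} = \frac{5519}{- \frac{349188}{11} - 39405} = \frac{5519}{- \frac{782643}{11}} = 5519 \left(- \frac{11}{782643}\right) = - \frac{60709}{782643}$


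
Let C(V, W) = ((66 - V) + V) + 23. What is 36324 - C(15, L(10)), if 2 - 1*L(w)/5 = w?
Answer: 36235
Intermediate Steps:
L(w) = 10 - 5*w
C(V, W) = 89 (C(V, W) = 66 + 23 = 89)
36324 - C(15, L(10)) = 36324 - 1*89 = 36324 - 89 = 36235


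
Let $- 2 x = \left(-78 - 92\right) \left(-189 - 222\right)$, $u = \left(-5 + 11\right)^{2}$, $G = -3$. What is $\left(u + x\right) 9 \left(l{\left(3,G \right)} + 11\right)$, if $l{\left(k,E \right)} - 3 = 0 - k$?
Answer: $-3455001$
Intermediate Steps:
$l{\left(k,E \right)} = 3 - k$ ($l{\left(k,E \right)} = 3 + \left(0 - k\right) = 3 - k$)
$u = 36$ ($u = 6^{2} = 36$)
$x = -34935$ ($x = - \frac{\left(-78 - 92\right) \left(-189 - 222\right)}{2} = - \frac{\left(-170\right) \left(-411\right)}{2} = \left(- \frac{1}{2}\right) 69870 = -34935$)
$\left(u + x\right) 9 \left(l{\left(3,G \right)} + 11\right) = \left(36 - 34935\right) 9 \left(\left(3 - 3\right) + 11\right) = - 34899 \cdot 9 \left(\left(3 - 3\right) + 11\right) = - 34899 \cdot 9 \left(0 + 11\right) = - 34899 \cdot 9 \cdot 11 = \left(-34899\right) 99 = -3455001$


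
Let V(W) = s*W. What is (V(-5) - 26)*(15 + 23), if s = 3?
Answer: -1558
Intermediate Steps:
V(W) = 3*W
(V(-5) - 26)*(15 + 23) = (3*(-5) - 26)*(15 + 23) = (-15 - 26)*38 = -41*38 = -1558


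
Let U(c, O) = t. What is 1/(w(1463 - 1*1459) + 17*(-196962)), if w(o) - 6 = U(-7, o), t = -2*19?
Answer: -1/3348386 ≈ -2.9865e-7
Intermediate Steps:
t = -38
U(c, O) = -38
w(o) = -32 (w(o) = 6 - 38 = -32)
1/(w(1463 - 1*1459) + 17*(-196962)) = 1/(-32 + 17*(-196962)) = 1/(-32 - 3348354) = 1/(-3348386) = -1/3348386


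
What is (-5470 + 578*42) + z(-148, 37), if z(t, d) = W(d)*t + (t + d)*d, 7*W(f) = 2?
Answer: 102597/7 ≈ 14657.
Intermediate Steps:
W(f) = 2/7 (W(f) = (⅐)*2 = 2/7)
z(t, d) = 2*t/7 + d*(d + t) (z(t, d) = 2*t/7 + (t + d)*d = 2*t/7 + (d + t)*d = 2*t/7 + d*(d + t))
(-5470 + 578*42) + z(-148, 37) = (-5470 + 578*42) + (37² + (2/7)*(-148) + 37*(-148)) = (-5470 + 24276) + (1369 - 296/7 - 5476) = 18806 - 29045/7 = 102597/7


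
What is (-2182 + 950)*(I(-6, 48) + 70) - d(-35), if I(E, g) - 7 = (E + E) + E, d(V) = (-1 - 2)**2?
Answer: -72697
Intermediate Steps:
d(V) = 9 (d(V) = (-3)**2 = 9)
I(E, g) = 7 + 3*E (I(E, g) = 7 + ((E + E) + E) = 7 + (2*E + E) = 7 + 3*E)
(-2182 + 950)*(I(-6, 48) + 70) - d(-35) = (-2182 + 950)*((7 + 3*(-6)) + 70) - 1*9 = -1232*((7 - 18) + 70) - 9 = -1232*(-11 + 70) - 9 = -1232*59 - 9 = -72688 - 9 = -72697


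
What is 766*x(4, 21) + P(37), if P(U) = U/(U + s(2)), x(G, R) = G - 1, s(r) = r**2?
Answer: 94255/41 ≈ 2298.9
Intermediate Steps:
x(G, R) = -1 + G
P(U) = U/(4 + U) (P(U) = U/(U + 2**2) = U/(U + 4) = U/(4 + U))
766*x(4, 21) + P(37) = 766*(-1 + 4) + 37/(4 + 37) = 766*3 + 37/41 = 2298 + 37*(1/41) = 2298 + 37/41 = 94255/41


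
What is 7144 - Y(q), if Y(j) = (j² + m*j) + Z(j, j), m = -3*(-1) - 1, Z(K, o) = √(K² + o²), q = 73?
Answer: 1669 - 73*√2 ≈ 1565.8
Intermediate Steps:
m = 2 (m = 3 - 1 = 2)
Y(j) = j² + 2*j + √2*√(j²) (Y(j) = (j² + 2*j) + √(j² + j²) = (j² + 2*j) + √(2*j²) = (j² + 2*j) + √2*√(j²) = j² + 2*j + √2*√(j²))
7144 - Y(q) = 7144 - (73² + 2*73 + √2*√(73²)) = 7144 - (5329 + 146 + √2*√5329) = 7144 - (5329 + 146 + √2*73) = 7144 - (5329 + 146 + 73*√2) = 7144 - (5475 + 73*√2) = 7144 + (-5475 - 73*√2) = 1669 - 73*√2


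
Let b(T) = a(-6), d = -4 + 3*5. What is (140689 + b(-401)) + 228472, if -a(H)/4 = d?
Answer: 369117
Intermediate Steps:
d = 11 (d = -4 + 15 = 11)
a(H) = -44 (a(H) = -4*11 = -44)
b(T) = -44
(140689 + b(-401)) + 228472 = (140689 - 44) + 228472 = 140645 + 228472 = 369117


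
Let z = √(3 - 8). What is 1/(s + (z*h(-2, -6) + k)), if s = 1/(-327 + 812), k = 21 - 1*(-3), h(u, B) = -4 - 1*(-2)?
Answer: 5645885/140217381 + 470450*I*√5/140217381 ≈ 0.040265 + 0.0075023*I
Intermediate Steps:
h(u, B) = -2 (h(u, B) = -4 + 2 = -2)
z = I*√5 (z = √(-5) = I*√5 ≈ 2.2361*I)
k = 24 (k = 21 + 3 = 24)
s = 1/485 ≈ 0.0020619
1/(s + (z*h(-2, -6) + k)) = 1/(1/485 + ((I*√5)*(-2) + 24)) = 1/(1/485 + (-2*I*√5 + 24)) = 1/(1/485 + (24 - 2*I*√5)) = 1/(11641/485 - 2*I*√5)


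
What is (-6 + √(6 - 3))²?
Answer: (6 - √3)² ≈ 18.215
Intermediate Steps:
(-6 + √(6 - 3))² = (-6 + √3)²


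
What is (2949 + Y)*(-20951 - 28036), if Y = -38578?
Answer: 1745357823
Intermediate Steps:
(2949 + Y)*(-20951 - 28036) = (2949 - 38578)*(-20951 - 28036) = -35629*(-48987) = 1745357823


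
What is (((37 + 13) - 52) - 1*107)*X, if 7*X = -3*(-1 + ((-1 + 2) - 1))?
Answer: -327/7 ≈ -46.714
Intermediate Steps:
X = 3/7 (X = (-3*(-1 + ((-1 + 2) - 1)))/7 = (-3*(-1 + (1 - 1)))/7 = (-3*(-1 + 0))/7 = (-3*(-1))/7 = (1/7)*3 = 3/7 ≈ 0.42857)
(((37 + 13) - 52) - 1*107)*X = (((37 + 13) - 52) - 1*107)*(3/7) = ((50 - 52) - 107)*(3/7) = (-2 - 107)*(3/7) = -109*3/7 = -327/7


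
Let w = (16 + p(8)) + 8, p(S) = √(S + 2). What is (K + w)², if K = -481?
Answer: (457 - √10)² ≈ 2.0597e+5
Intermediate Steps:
p(S) = √(2 + S)
w = 24 + √10 (w = (16 + √(2 + 8)) + 8 = (16 + √10) + 8 = 24 + √10 ≈ 27.162)
(K + w)² = (-481 + (24 + √10))² = (-457 + √10)²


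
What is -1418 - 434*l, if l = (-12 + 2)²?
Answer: -44818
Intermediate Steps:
l = 100 (l = (-10)² = 100)
-1418 - 434*l = -1418 - 434*100 = -1418 - 43400 = -44818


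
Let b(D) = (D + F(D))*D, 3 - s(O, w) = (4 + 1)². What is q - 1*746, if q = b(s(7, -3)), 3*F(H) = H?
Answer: -302/3 ≈ -100.67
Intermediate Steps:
F(H) = H/3
s(O, w) = -22 (s(O, w) = 3 - (4 + 1)² = 3 - 1*5² = 3 - 1*25 = 3 - 25 = -22)
b(D) = 4*D²/3 (b(D) = (D + D/3)*D = (4*D/3)*D = 4*D²/3)
q = 1936/3 (q = (4/3)*(-22)² = (4/3)*484 = 1936/3 ≈ 645.33)
q - 1*746 = 1936/3 - 1*746 = 1936/3 - 746 = -302/3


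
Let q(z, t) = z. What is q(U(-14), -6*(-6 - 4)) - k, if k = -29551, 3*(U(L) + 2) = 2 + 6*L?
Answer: 88565/3 ≈ 29522.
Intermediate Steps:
U(L) = -4/3 + 2*L (U(L) = -2 + (2 + 6*L)/3 = -2 + (2/3 + 2*L) = -4/3 + 2*L)
q(U(-14), -6*(-6 - 4)) - k = (-4/3 + 2*(-14)) - 1*(-29551) = (-4/3 - 28) + 29551 = -88/3 + 29551 = 88565/3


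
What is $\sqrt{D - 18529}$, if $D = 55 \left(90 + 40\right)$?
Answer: $i \sqrt{11379} \approx 106.67 i$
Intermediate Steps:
$D = 7150$ ($D = 55 \cdot 130 = 7150$)
$\sqrt{D - 18529} = \sqrt{7150 - 18529} = \sqrt{-11379} = i \sqrt{11379}$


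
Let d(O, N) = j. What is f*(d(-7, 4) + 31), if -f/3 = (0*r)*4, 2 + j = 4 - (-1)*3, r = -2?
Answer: 0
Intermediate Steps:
j = 5 (j = -2 + (4 - (-1)*3) = -2 + (4 - 1*(-3)) = -2 + (4 + 3) = -2 + 7 = 5)
d(O, N) = 5
f = 0 (f = -3*0*(-2)*4 = -0*4 = -3*0 = 0)
f*(d(-7, 4) + 31) = 0*(5 + 31) = 0*36 = 0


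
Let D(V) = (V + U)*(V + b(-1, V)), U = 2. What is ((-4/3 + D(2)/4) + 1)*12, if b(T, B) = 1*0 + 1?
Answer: 32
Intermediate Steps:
b(T, B) = 1 (b(T, B) = 0 + 1 = 1)
D(V) = (1 + V)*(2 + V) (D(V) = (V + 2)*(V + 1) = (2 + V)*(1 + V) = (1 + V)*(2 + V))
((-4/3 + D(2)/4) + 1)*12 = ((-4/3 + (2 + 2**2 + 3*2)/4) + 1)*12 = ((-4*1/3 + (2 + 4 + 6)*(1/4)) + 1)*12 = ((-4/3 + 12*(1/4)) + 1)*12 = ((-4/3 + 3) + 1)*12 = (5/3 + 1)*12 = (8/3)*12 = 32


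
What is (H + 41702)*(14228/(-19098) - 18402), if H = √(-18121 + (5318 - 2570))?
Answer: -7328201216024/9549 - 175727812*I*√15373/9549 ≈ -7.6743e+8 - 2.2817e+6*I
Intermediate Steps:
H = I*√15373 (H = √(-18121 + 2748) = √(-15373) = I*√15373 ≈ 123.99*I)
(H + 41702)*(14228/(-19098) - 18402) = (I*√15373 + 41702)*(14228/(-19098) - 18402) = (41702 + I*√15373)*(14228*(-1/19098) - 18402) = (41702 + I*√15373)*(-7114/9549 - 18402) = (41702 + I*√15373)*(-175727812/9549) = -7328201216024/9549 - 175727812*I*√15373/9549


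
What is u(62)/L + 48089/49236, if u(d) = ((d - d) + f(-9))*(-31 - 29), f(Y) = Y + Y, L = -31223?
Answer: 1448307967/1537295628 ≈ 0.94211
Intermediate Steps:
f(Y) = 2*Y
u(d) = 1080 (u(d) = ((d - d) + 2*(-9))*(-31 - 29) = (0 - 18)*(-60) = -18*(-60) = 1080)
u(62)/L + 48089/49236 = 1080/(-31223) + 48089/49236 = 1080*(-1/31223) + 48089*(1/49236) = -1080/31223 + 48089/49236 = 1448307967/1537295628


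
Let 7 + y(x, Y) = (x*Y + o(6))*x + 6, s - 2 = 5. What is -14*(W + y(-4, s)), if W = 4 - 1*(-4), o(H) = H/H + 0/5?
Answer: -1610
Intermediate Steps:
o(H) = 1 (o(H) = 1 + 0*(⅕) = 1 + 0 = 1)
s = 7 (s = 2 + 5 = 7)
y(x, Y) = -1 + x*(1 + Y*x) (y(x, Y) = -7 + ((x*Y + 1)*x + 6) = -7 + ((Y*x + 1)*x + 6) = -7 + ((1 + Y*x)*x + 6) = -7 + (x*(1 + Y*x) + 6) = -7 + (6 + x*(1 + Y*x)) = -1 + x*(1 + Y*x))
W = 8 (W = 4 + 4 = 8)
-14*(W + y(-4, s)) = -14*(8 + (-1 - 4 + 7*(-4)²)) = -14*(8 + (-1 - 4 + 7*16)) = -14*(8 + (-1 - 4 + 112)) = -14*(8 + 107) = -14*115 = -1610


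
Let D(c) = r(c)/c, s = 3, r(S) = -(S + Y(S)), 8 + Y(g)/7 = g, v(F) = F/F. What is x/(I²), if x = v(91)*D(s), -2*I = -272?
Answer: 1/1734 ≈ 0.00057670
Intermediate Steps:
v(F) = 1
Y(g) = -56 + 7*g
r(S) = 56 - 8*S (r(S) = -(S + (-56 + 7*S)) = -(-56 + 8*S) = 56 - 8*S)
I = 136 (I = -½*(-272) = 136)
D(c) = (56 - 8*c)/c
x = 32/3 (x = 1*(-8 + 56/3) = 1*(32/3) = 32/3 ≈ 10.667)
x/(I²) = 32/(3*(136²)) = (32/3)/18496 = (32/3)*(1/18496) = 1/1734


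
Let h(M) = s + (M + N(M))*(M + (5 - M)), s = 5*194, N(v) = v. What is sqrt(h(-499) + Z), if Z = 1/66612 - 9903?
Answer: 5*I*sqrt(617785583415)/33306 ≈ 118.0*I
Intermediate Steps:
s = 970
Z = -659658635/66612 (Z = 1/66612 - 9903 = -659658635/66612 ≈ -9903.0)
h(M) = 970 + 10*M (h(M) = 970 + (M + M)*(M + (5 - M)) = 970 + (2*M)*5 = 970 + 10*M)
sqrt(h(-499) + Z) = sqrt((970 + 10*(-499)) - 659658635/66612) = sqrt((970 - 4990) - 659658635/66612) = sqrt(-4020 - 659658635/66612) = sqrt(-927438875/66612) = 5*I*sqrt(617785583415)/33306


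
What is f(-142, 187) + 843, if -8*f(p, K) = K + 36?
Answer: 6521/8 ≈ 815.13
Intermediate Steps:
f(p, K) = -9/2 - K/8 (f(p, K) = -(K + 36)/8 = -(36 + K)/8 = -9/2 - K/8)
f(-142, 187) + 843 = (-9/2 - 1/8*187) + 843 = (-9/2 - 187/8) + 843 = -223/8 + 843 = 6521/8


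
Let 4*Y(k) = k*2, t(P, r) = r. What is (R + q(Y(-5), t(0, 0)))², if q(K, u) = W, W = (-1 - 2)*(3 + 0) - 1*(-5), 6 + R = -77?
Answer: 7569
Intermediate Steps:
R = -83 (R = -6 - 77 = -83)
Y(k) = k/2 (Y(k) = (k*2)/4 = (2*k)/4 = k/2)
W = -4 (W = -3*3 + 5 = -9 + 5 = -4)
q(K, u) = -4
(R + q(Y(-5), t(0, 0)))² = (-83 - 4)² = (-87)² = 7569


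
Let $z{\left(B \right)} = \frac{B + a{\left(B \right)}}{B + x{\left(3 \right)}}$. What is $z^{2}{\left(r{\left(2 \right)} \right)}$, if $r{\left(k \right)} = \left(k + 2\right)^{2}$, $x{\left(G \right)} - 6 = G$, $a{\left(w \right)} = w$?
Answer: $\frac{1024}{625} \approx 1.6384$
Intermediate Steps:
$x{\left(G \right)} = 6 + G$
$r{\left(k \right)} = \left(2 + k\right)^{2}$
$z{\left(B \right)} = \frac{2 B}{9 + B}$ ($z{\left(B \right)} = \frac{B + B}{B + \left(6 + 3\right)} = \frac{2 B}{B + 9} = \frac{2 B}{9 + B}$)
$z^{2}{\left(r{\left(2 \right)} \right)} = \left(\frac{2 \left(2 + 2\right)^{2}}{9 + \left(2 + 2\right)^{2}}\right)^{2} = \left(\frac{2 \cdot 4^{2}}{9 + 4^{2}}\right)^{2} = \left(2 \cdot 16 \frac{1}{9 + 16}\right)^{2} = \left(2 \cdot 16 \cdot \frac{1}{25}\right)^{2} = \left(\frac{32}{25}\right)^{2} = \frac{1024}{625}$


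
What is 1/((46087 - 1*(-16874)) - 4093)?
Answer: 1/58868 ≈ 1.6987e-5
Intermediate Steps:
1/((46087 - 1*(-16874)) - 4093) = 1/((46087 + 16874) - 4093) = 1/(62961 - 4093) = 1/58868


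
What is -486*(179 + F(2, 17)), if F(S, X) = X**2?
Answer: -227448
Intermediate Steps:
-486*(179 + F(2, 17)) = -486*(179 + 17**2) = -486*(179 + 289) = -486*468 = -227448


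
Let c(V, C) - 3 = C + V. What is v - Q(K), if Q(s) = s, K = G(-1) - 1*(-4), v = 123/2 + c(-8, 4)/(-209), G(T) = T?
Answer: 24455/418 ≈ 58.505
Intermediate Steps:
c(V, C) = 3 + C + V (c(V, C) = 3 + (C + V) = 3 + C + V)
v = 25709/418 (v = 123/2 + (3 + 4 - 8)/(-209) = 123*(1/2) - 1*(-1/209) = 123/2 + 1/209 = 25709/418 ≈ 61.505)
K = 3 (K = -1 - 1*(-4) = -1 + 4 = 3)
v - Q(K) = 25709/418 - 1*3 = 25709/418 - 3 = 24455/418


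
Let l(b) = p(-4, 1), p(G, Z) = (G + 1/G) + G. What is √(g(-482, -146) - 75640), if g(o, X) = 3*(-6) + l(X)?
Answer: I*√302665/2 ≈ 275.08*I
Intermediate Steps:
p(G, Z) = 1/G + 2*G
l(b) = -33/4 (l(b) = 1/(-4) + 2*(-4) = -¼ - 8 = -33/4)
g(o, X) = -105/4 (g(o, X) = 3*(-6) - 33/4 = -18 - 33/4 = -105/4)
√(g(-482, -146) - 75640) = √(-105/4 - 75640) = √(-302665/4) = I*√302665/2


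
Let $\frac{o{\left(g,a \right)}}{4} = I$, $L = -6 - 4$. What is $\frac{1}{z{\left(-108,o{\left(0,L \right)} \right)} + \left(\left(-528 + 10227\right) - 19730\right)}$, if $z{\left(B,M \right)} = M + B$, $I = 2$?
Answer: $- \frac{1}{10131} \approx -9.8707 \cdot 10^{-5}$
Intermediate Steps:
$L = -10$ ($L = -6 - 4 = -10$)
$o{\left(g,a \right)} = 8$ ($o{\left(g,a \right)} = 4 \cdot 2 = 8$)
$z{\left(B,M \right)} = B + M$
$\frac{1}{z{\left(-108,o{\left(0,L \right)} \right)} + \left(\left(-528 + 10227\right) - 19730\right)} = \frac{1}{\left(-108 + 8\right) + \left(\left(-528 + 10227\right) - 19730\right)} = \frac{1}{-100 + \left(9699 - 19730\right)} = \frac{1}{-100 - 10031} = \frac{1}{-10131} = - \frac{1}{10131}$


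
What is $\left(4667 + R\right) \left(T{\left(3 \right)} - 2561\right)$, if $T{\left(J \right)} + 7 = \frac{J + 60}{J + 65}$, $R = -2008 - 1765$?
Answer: $- \frac{78028767}{34} \approx -2.295 \cdot 10^{6}$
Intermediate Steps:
$R = -3773$ ($R = -2008 - 1765 = -3773$)
$T{\left(J \right)} = -7 + \frac{60 + J}{65 + J}$ ($T{\left(J \right)} = -7 + \frac{J + 60}{J + 65} = -7 + \frac{60 + J}{65 + J}$)
$\left(4667 + R\right) \left(T{\left(3 \right)} - 2561\right) = \left(4667 - 3773\right) \left(\frac{-395 - 18}{65 + 3} - 2561\right) = 894 \left(\frac{-395 - 18}{68} - 2561\right) = 894 \left(\frac{1}{68} \left(-413\right) - 2561\right) = 894 \left(- \frac{413}{68} - 2561\right) = 894 \left(- \frac{174561}{68}\right) = - \frac{78028767}{34}$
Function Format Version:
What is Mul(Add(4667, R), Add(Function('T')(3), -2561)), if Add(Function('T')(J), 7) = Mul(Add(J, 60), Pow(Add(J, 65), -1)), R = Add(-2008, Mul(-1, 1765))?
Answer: Rational(-78028767, 34) ≈ -2.2950e+6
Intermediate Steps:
R = -3773 (R = Add(-2008, -1765) = -3773)
Function('T')(J) = Add(-7, Mul(Pow(Add(65, J), -1), Add(60, J))) (Function('T')(J) = Add(-7, Mul(Add(J, 60), Pow(Add(J, 65), -1))) = Add(-7, Mul(Add(60, J), Pow(Add(65, J), -1))) = Add(-7, Mul(Pow(Add(65, J), -1), Add(60, J))))
Mul(Add(4667, R), Add(Function('T')(3), -2561)) = Mul(Add(4667, -3773), Add(Mul(Pow(Add(65, 3), -1), Add(-395, Mul(-6, 3))), -2561)) = Mul(894, Add(Mul(Pow(68, -1), Add(-395, -18)), -2561)) = Mul(894, Add(Mul(Rational(1, 68), -413), -2561)) = Mul(894, Add(Rational(-413, 68), -2561)) = Mul(894, Rational(-174561, 68)) = Rational(-78028767, 34)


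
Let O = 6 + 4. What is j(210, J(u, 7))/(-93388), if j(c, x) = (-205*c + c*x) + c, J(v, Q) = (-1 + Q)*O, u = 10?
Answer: 7560/23347 ≈ 0.32381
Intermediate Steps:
O = 10
J(v, Q) = -10 + 10*Q (J(v, Q) = (-1 + Q)*10 = -10 + 10*Q)
j(c, x) = -204*c + c*x
j(210, J(u, 7))/(-93388) = (210*(-204 + (-10 + 10*7)))/(-93388) = (210*(-204 + (-10 + 70)))*(-1/93388) = (210*(-204 + 60))*(-1/93388) = (210*(-144))*(-1/93388) = -30240*(-1/93388) = 7560/23347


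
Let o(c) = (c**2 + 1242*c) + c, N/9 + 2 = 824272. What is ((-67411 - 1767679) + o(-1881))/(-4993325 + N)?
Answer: -635012/2425105 ≈ -0.26185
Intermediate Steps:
N = 7418430 (N = -18 + 9*824272 = -18 + 7418448 = 7418430)
o(c) = c**2 + 1243*c
((-67411 - 1767679) + o(-1881))/(-4993325 + N) = ((-67411 - 1767679) - 1881*(1243 - 1881))/(-4993325 + 7418430) = (-1835090 - 1881*(-638))/2425105 = (-1835090 + 1200078)*(1/2425105) = -635012*1/2425105 = -635012/2425105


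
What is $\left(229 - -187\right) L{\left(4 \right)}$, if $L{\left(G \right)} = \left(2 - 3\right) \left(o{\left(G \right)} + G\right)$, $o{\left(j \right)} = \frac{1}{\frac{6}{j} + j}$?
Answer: $- \frac{19136}{11} \approx -1739.6$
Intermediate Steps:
$o{\left(j \right)} = \frac{1}{j + \frac{6}{j}}$
$L{\left(G \right)} = - G - \frac{G}{6 + G^{2}}$ ($L{\left(G \right)} = \left(2 - 3\right) \left(\frac{G}{6 + G^{2}} + G\right) = - (G + \frac{G}{6 + G^{2}}) = - G - \frac{G}{6 + G^{2}}$)
$\left(229 - -187\right) L{\left(4 \right)} = \left(229 - -187\right) \frac{4 \left(-7 - 4^{2}\right)}{6 + 4^{2}} = \left(229 + 187\right) \frac{4 \left(-7 - 16\right)}{6 + 16} = 416 \frac{4 \left(-7 - 16\right)}{22} = 416 \cdot 4 \cdot \frac{1}{22} \left(-23\right) = 416 \left(- \frac{46}{11}\right) = - \frac{19136}{11}$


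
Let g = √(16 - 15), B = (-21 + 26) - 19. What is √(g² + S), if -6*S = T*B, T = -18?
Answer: I*√41 ≈ 6.4031*I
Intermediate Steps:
B = -14 (B = 5 - 19 = -14)
g = 1 (g = √1 = 1)
S = -42 (S = -(-3)*(-14) = -⅙*252 = -42)
√(g² + S) = √(1² - 42) = √(1 - 42) = √(-41) = I*√41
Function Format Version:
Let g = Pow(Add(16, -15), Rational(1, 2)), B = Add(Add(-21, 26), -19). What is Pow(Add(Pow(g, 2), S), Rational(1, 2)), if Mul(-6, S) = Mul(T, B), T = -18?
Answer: Mul(I, Pow(41, Rational(1, 2))) ≈ Mul(6.4031, I)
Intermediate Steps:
B = -14 (B = Add(5, -19) = -14)
g = 1 (g = Pow(1, Rational(1, 2)) = 1)
S = -42 (S = Mul(Rational(-1, 6), Mul(-18, -14)) = Mul(Rational(-1, 6), 252) = -42)
Pow(Add(Pow(g, 2), S), Rational(1, 2)) = Pow(Add(Pow(1, 2), -42), Rational(1, 2)) = Pow(Add(1, -42), Rational(1, 2)) = Pow(-41, Rational(1, 2)) = Mul(I, Pow(41, Rational(1, 2)))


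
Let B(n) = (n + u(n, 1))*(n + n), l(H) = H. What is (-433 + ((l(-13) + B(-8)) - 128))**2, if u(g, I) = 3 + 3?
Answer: 293764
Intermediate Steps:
u(g, I) = 6
B(n) = 2*n*(6 + n) (B(n) = (n + 6)*(n + n) = (6 + n)*(2*n) = 2*n*(6 + n))
(-433 + ((l(-13) + B(-8)) - 128))**2 = (-433 + ((-13 + 2*(-8)*(6 - 8)) - 128))**2 = (-433 + ((-13 + 2*(-8)*(-2)) - 128))**2 = (-433 + ((-13 + 32) - 128))**2 = (-433 + (19 - 128))**2 = (-433 - 109)**2 = (-542)**2 = 293764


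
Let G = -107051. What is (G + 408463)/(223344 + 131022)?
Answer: 150706/177183 ≈ 0.85057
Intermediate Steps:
(G + 408463)/(223344 + 131022) = (-107051 + 408463)/(223344 + 131022) = 301412/354366 = 301412*(1/354366) = 150706/177183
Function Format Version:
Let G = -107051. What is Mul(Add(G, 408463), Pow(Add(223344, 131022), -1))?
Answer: Rational(150706, 177183) ≈ 0.85057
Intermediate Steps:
Mul(Add(G, 408463), Pow(Add(223344, 131022), -1)) = Mul(Add(-107051, 408463), Pow(Add(223344, 131022), -1)) = Mul(301412, Pow(354366, -1)) = Mul(301412, Rational(1, 354366)) = Rational(150706, 177183)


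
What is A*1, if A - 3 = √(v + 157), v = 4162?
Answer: 3 + √4319 ≈ 68.719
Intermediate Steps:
A = 3 + √4319 (A = 3 + √(4162 + 157) = 3 + √4319 ≈ 68.719)
A*1 = (3 + √4319)*1 = 3 + √4319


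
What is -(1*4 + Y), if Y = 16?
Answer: -20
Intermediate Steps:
-(1*4 + Y) = -(1*4 + 16) = -(4 + 16) = -1*20 = -20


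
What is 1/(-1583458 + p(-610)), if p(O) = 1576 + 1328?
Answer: -1/1580554 ≈ -6.3269e-7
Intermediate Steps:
p(O) = 2904
1/(-1583458 + p(-610)) = 1/(-1583458 + 2904) = 1/(-1580554) = -1/1580554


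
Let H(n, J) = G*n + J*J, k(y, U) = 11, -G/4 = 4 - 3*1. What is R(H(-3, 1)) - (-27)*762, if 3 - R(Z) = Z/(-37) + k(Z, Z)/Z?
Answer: 9897299/481 ≈ 20577.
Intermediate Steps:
G = -4 (G = -4*(4 - 3*1) = -4*(4 - 3) = -4*1 = -4)
H(n, J) = J² - 4*n (H(n, J) = -4*n + J*J = -4*n + J² = J² - 4*n)
R(Z) = 3 - 11/Z + Z/37 (R(Z) = 3 - (Z/(-37) + 11/Z) = 3 - (Z*(-1/37) + 11/Z) = 3 - (-Z/37 + 11/Z) = 3 - (11/Z - Z/37) = 3 + (-11/Z + Z/37) = 3 - 11/Z + Z/37)
R(H(-3, 1)) - (-27)*762 = (3 - 11/(1² - 4*(-3)) + (1² - 4*(-3))/37) - (-27)*762 = (3 - 11/(1 + 12) + (1 + 12)/37) - 1*(-20574) = (3 - 11/13 + (1/37)*13) + 20574 = (3 - 11*1/13 + 13/37) + 20574 = (3 - 11/13 + 13/37) + 20574 = 1205/481 + 20574 = 9897299/481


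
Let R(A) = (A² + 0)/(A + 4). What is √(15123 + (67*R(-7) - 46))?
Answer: 2*√31461/3 ≈ 118.25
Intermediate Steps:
R(A) = A²/(4 + A)
√(15123 + (67*R(-7) - 46)) = √(15123 + (67*((-7)²/(4 - 7)) - 46)) = √(15123 + (67*(49/(-3)) - 46)) = √(15123 + (67*(49*(-⅓)) - 46)) = √(15123 + (67*(-49/3) - 46)) = √(15123 + (-3283/3 - 46)) = √(15123 - 3421/3) = √(41948/3) = 2*√31461/3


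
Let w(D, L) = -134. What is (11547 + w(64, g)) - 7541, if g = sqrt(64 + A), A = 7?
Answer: 3872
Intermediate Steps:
g = sqrt(71) (g = sqrt(64 + 7) = sqrt(71) ≈ 8.4261)
(11547 + w(64, g)) - 7541 = (11547 - 134) - 7541 = 11413 - 7541 = 3872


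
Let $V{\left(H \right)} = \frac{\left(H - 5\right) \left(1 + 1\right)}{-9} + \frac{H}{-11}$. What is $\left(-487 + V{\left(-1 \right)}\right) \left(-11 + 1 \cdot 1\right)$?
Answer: $\frac{160240}{33} \approx 4855.8$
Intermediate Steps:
$V{\left(H \right)} = \frac{10}{9} - \frac{31 H}{99}$ ($V{\left(H \right)} = \left(-5 + H\right) 2 \left(- \frac{1}{9}\right) + H \left(- \frac{1}{11}\right) = \left(-10 + 2 H\right) \left(- \frac{1}{9}\right) - \frac{H}{11} = \left(\frac{10}{9} - \frac{2 H}{9}\right) - \frac{H}{11} = \frac{10}{9} - \frac{31 H}{99}$)
$\left(-487 + V{\left(-1 \right)}\right) \left(-11 + 1 \cdot 1\right) = \left(-487 + \left(\frac{10}{9} - - \frac{31}{99}\right)\right) \left(-11 + 1 \cdot 1\right) = \left(-487 + \left(\frac{10}{9} + \frac{31}{99}\right)\right) \left(-11 + 1\right) = \left(-487 + \frac{47}{33}\right) \left(-10\right) = \left(- \frac{16024}{33}\right) \left(-10\right) = \frac{160240}{33}$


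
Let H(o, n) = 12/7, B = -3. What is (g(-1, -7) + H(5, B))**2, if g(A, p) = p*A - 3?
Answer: 1600/49 ≈ 32.653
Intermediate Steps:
g(A, p) = -3 + A*p (g(A, p) = A*p - 3 = -3 + A*p)
H(o, n) = 12/7 (H(o, n) = 12*(1/7) = 12/7)
(g(-1, -7) + H(5, B))**2 = ((-3 - 1*(-7)) + 12/7)**2 = ((-3 + 7) + 12/7)**2 = (4 + 12/7)**2 = (40/7)**2 = 1600/49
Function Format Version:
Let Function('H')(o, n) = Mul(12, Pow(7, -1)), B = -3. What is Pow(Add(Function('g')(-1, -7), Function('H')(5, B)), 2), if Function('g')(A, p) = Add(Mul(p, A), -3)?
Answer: Rational(1600, 49) ≈ 32.653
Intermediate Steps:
Function('g')(A, p) = Add(-3, Mul(A, p)) (Function('g')(A, p) = Add(Mul(A, p), -3) = Add(-3, Mul(A, p)))
Function('H')(o, n) = Rational(12, 7) (Function('H')(o, n) = Mul(12, Rational(1, 7)) = Rational(12, 7))
Pow(Add(Function('g')(-1, -7), Function('H')(5, B)), 2) = Pow(Add(Add(-3, Mul(-1, -7)), Rational(12, 7)), 2) = Pow(Add(Add(-3, 7), Rational(12, 7)), 2) = Pow(Add(4, Rational(12, 7)), 2) = Pow(Rational(40, 7), 2) = Rational(1600, 49)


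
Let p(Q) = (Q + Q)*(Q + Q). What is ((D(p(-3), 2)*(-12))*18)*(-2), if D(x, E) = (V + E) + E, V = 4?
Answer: 3456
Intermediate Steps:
p(Q) = 4*Q² (p(Q) = (2*Q)*(2*Q) = 4*Q²)
D(x, E) = 4 + 2*E (D(x, E) = (4 + E) + E = 4 + 2*E)
((D(p(-3), 2)*(-12))*18)*(-2) = (((4 + 2*2)*(-12))*18)*(-2) = (((4 + 4)*(-12))*18)*(-2) = ((8*(-12))*18)*(-2) = -96*18*(-2) = -1728*(-2) = 3456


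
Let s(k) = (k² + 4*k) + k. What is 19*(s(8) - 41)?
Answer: 1197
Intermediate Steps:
s(k) = k² + 5*k
19*(s(8) - 41) = 19*(8*(5 + 8) - 41) = 19*(8*13 - 41) = 19*(104 - 41) = 19*63 = 1197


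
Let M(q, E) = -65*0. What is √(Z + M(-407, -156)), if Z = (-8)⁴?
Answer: 64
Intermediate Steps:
Z = 4096
M(q, E) = 0
√(Z + M(-407, -156)) = √(4096 + 0) = √4096 = 64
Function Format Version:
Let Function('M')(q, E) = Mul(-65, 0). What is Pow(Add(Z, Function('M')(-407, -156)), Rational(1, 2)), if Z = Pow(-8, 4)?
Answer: 64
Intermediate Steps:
Z = 4096
Function('M')(q, E) = 0
Pow(Add(Z, Function('M')(-407, -156)), Rational(1, 2)) = Pow(Add(4096, 0), Rational(1, 2)) = Pow(4096, Rational(1, 2)) = 64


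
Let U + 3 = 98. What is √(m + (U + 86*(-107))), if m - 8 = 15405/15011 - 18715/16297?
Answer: I*√544545376440732202471/244634267 ≈ 95.389*I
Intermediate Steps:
U = 95 (U = -3 + 98 = 95)
m = 1927198556/244634267 (m = 8 + (15405/15011 - 18715/16297) = 8 - 29875580/244634267 = 1927198556/244634267 ≈ 7.8779)
√(m + (U + 86*(-107))) = √(1927198556/244634267 + (95 + 86*(-107))) = √(1927198556/244634267 + (95 - 9202)) = √(1927198556/244634267 - 9107) = √(-2225957071013/244634267) = I*√544545376440732202471/244634267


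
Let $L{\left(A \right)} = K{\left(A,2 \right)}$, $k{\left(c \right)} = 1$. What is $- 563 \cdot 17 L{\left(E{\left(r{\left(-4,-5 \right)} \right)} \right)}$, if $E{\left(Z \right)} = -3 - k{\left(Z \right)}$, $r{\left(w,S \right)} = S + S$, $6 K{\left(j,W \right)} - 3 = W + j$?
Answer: $- \frac{9571}{6} \approx -1595.2$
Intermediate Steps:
$K{\left(j,W \right)} = \frac{1}{2} + \frac{W}{6} + \frac{j}{6}$ ($K{\left(j,W \right)} = \frac{1}{2} + \frac{W + j}{6} = \frac{1}{2} + \left(\frac{W}{6} + \frac{j}{6}\right) = \frac{1}{2} + \frac{W}{6} + \frac{j}{6}$)
$r{\left(w,S \right)} = 2 S$
$E{\left(Z \right)} = -4$ ($E{\left(Z \right)} = -3 - 1 = -4$)
$L{\left(A \right)} = \frac{5}{6} + \frac{A}{6}$ ($L{\left(A \right)} = \frac{1}{2} + \frac{1}{6} \cdot 2 + \frac{A}{6} = \frac{1}{2} + \frac{1}{3} + \frac{A}{6} = \frac{5}{6} + \frac{A}{6}$)
$- 563 \cdot 17 L{\left(E{\left(r{\left(-4,-5 \right)} \right)} \right)} = - 563 \cdot 17 \left(\frac{5}{6} + \frac{1}{6} \left(-4\right)\right) = - 563 \cdot 17 \left(\frac{5}{6} - \frac{2}{3}\right) = - 563 \cdot 17 \cdot \frac{1}{6} = \left(-563\right) \frac{17}{6} = - \frac{9571}{6}$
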